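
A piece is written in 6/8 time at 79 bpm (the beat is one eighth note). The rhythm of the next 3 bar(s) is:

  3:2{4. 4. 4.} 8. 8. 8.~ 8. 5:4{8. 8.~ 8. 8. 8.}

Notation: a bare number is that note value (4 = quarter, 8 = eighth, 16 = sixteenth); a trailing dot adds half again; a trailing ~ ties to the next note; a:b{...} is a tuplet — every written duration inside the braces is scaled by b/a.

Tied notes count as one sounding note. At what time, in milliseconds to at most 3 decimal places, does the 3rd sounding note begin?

1. 0.0ms @ 0 + 1518.987ms (2)
2. 1518.987ms @ 2 + 1518.987ms (2)
3. 3037.975ms @ 4 + 1518.987ms (2)
4. 4556.962ms @ 6 + 1139.241ms (3/2)
5. 5696.203ms @ 15/2 + 1139.241ms (3/2)
6. 6835.443ms @ 9 + 2278.481ms (3)
7. 9113.924ms @ 12 + 911.392ms (6/5)
8. 10025.316ms @ 66/5 + 1822.785ms (12/5)
9. 11848.101ms @ 78/5 + 911.392ms (6/5)
10. 12759.494ms @ 84/5 + 911.392ms (6/5)

note 3 onset = 4b = 3037.975ms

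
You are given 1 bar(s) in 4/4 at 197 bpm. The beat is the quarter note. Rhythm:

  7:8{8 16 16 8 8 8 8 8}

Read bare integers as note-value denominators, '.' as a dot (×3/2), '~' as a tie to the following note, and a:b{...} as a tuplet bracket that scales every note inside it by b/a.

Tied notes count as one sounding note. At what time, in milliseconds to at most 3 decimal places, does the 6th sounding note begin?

1. 0.0ms @ 0 + 174.039ms (4/7)
2. 174.039ms @ 4/7 + 87.02ms (2/7)
3. 261.059ms @ 6/7 + 87.02ms (2/7)
4. 348.078ms @ 8/7 + 174.039ms (4/7)
5. 522.117ms @ 12/7 + 174.039ms (4/7)
6. 696.157ms @ 16/7 + 174.039ms (4/7)
7. 870.196ms @ 20/7 + 174.039ms (4/7)
8. 1044.235ms @ 24/7 + 174.039ms (4/7)

note 6 onset = 16/7b = 696.157ms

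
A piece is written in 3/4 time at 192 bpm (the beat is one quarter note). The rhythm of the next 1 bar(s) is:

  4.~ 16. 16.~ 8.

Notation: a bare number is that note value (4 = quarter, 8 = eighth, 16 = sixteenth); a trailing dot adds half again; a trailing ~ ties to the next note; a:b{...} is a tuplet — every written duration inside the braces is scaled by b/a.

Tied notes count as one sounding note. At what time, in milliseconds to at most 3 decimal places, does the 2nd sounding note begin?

note 2 onset = 15/8b = 585.938ms

1. 0.0ms @ 0 + 585.938ms (15/8)
2. 585.938ms @ 15/8 + 351.562ms (9/8)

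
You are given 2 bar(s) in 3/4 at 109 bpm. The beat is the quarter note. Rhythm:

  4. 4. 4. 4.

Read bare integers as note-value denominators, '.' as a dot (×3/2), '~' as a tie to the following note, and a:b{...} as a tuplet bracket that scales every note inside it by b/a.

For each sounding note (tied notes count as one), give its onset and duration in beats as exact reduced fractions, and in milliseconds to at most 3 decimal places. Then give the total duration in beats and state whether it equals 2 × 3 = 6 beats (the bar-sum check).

1) 0.0ms=0b +825.688ms=3/2b
2) 825.688ms=3/2b +825.688ms=3/2b
3) 1651.376ms=3b +825.688ms=3/2b
4) 2477.064ms=9/2b +825.688ms=3/2b
Σ=6b of 6 (109bpm 3/4) — PASS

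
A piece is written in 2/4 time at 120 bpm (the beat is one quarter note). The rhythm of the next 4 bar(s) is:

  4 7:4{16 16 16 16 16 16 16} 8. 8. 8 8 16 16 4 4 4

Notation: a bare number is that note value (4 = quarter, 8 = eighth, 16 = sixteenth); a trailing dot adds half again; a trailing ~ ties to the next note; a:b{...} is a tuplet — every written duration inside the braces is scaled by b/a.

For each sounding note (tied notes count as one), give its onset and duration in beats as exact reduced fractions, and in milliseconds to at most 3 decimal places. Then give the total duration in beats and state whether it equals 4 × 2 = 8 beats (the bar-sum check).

1) 0.0ms=0b +500.0ms=1b
2) 500.0ms=1b +71.429ms=1/7b
3) 571.429ms=8/7b +71.429ms=1/7b
4) 642.857ms=9/7b +71.429ms=1/7b
5) 714.286ms=10/7b +71.429ms=1/7b
6) 785.714ms=11/7b +71.429ms=1/7b
7) 857.143ms=12/7b +71.429ms=1/7b
8) 928.571ms=13/7b +71.429ms=1/7b
9) 1000.0ms=2b +375.0ms=3/4b
10) 1375.0ms=11/4b +375.0ms=3/4b
11) 1750.0ms=7/2b +250.0ms=1/2b
12) 2000.0ms=4b +250.0ms=1/2b
13) 2250.0ms=9/2b +125.0ms=1/4b
14) 2375.0ms=19/4b +125.0ms=1/4b
15) 2500.0ms=5b +500.0ms=1b
16) 3000.0ms=6b +500.0ms=1b
17) 3500.0ms=7b +500.0ms=1b
Σ=8b of 8 (120bpm 2/4) — PASS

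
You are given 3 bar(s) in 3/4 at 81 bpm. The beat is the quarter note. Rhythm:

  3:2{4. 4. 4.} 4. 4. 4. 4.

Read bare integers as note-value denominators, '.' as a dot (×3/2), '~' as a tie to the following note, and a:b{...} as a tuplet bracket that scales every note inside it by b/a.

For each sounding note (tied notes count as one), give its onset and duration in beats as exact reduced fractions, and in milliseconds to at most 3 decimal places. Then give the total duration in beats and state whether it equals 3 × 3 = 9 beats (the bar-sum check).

1) 0.0ms=0b +740.741ms=1b
2) 740.741ms=1b +740.741ms=1b
3) 1481.481ms=2b +740.741ms=1b
4) 2222.222ms=3b +1111.111ms=3/2b
5) 3333.333ms=9/2b +1111.111ms=3/2b
6) 4444.444ms=6b +1111.111ms=3/2b
7) 5555.556ms=15/2b +1111.111ms=3/2b
Σ=9b of 9 (81bpm 3/4) — PASS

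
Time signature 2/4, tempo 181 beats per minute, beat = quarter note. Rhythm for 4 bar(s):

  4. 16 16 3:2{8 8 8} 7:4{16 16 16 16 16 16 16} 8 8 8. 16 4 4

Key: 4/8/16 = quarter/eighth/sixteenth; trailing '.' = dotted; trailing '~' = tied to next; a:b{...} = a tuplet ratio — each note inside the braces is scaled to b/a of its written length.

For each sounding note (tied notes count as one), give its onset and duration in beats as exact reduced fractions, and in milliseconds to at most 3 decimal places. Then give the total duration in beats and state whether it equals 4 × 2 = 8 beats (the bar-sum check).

1) 0.0ms=0b +497.238ms=3/2b
2) 497.238ms=3/2b +82.873ms=1/4b
3) 580.11ms=7/4b +82.873ms=1/4b
4) 662.983ms=2b +110.497ms=1/3b
5) 773.481ms=7/3b +110.497ms=1/3b
6) 883.978ms=8/3b +110.497ms=1/3b
7) 994.475ms=3b +47.356ms=1/7b
8) 1041.831ms=22/7b +47.356ms=1/7b
9) 1089.187ms=23/7b +47.356ms=1/7b
10) 1136.543ms=24/7b +47.356ms=1/7b
11) 1183.899ms=25/7b +47.356ms=1/7b
12) 1231.255ms=26/7b +47.356ms=1/7b
13) 1278.611ms=27/7b +47.356ms=1/7b
14) 1325.967ms=4b +165.746ms=1/2b
15) 1491.713ms=9/2b +165.746ms=1/2b
16) 1657.459ms=5b +248.619ms=3/4b
17) 1906.077ms=23/4b +82.873ms=1/4b
18) 1988.95ms=6b +331.492ms=1b
19) 2320.442ms=7b +331.492ms=1b
Σ=8b of 8 (181bpm 2/4) — PASS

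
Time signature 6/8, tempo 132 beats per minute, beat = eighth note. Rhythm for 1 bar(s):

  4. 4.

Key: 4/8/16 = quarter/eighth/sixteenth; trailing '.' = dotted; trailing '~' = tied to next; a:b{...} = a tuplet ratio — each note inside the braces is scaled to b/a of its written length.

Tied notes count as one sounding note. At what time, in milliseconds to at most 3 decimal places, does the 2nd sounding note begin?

note 2 onset = 3b = 1363.636ms

1. 0.0ms @ 0 + 1363.636ms (3)
2. 1363.636ms @ 3 + 1363.636ms (3)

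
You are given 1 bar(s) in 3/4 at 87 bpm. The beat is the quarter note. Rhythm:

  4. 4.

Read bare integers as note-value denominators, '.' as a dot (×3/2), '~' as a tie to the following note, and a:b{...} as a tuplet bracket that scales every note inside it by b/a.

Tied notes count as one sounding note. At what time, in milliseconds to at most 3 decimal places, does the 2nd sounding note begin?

1. 0.0ms @ 0 + 1034.483ms (3/2)
2. 1034.483ms @ 3/2 + 1034.483ms (3/2)

note 2 onset = 3/2b = 1034.483ms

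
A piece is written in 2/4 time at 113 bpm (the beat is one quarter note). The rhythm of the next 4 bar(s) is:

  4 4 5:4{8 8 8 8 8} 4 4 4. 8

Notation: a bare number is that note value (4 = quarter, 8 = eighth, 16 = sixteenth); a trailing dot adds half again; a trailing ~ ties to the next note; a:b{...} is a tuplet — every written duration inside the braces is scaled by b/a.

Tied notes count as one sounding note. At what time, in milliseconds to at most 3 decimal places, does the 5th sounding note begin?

note 5 onset = 14/5b = 1486.726ms

1. 0.0ms @ 0 + 530.973ms (1)
2. 530.973ms @ 1 + 530.973ms (1)
3. 1061.947ms @ 2 + 212.389ms (2/5)
4. 1274.336ms @ 12/5 + 212.389ms (2/5)
5. 1486.726ms @ 14/5 + 212.389ms (2/5)
6. 1699.115ms @ 16/5 + 212.389ms (2/5)
7. 1911.504ms @ 18/5 + 212.389ms (2/5)
8. 2123.894ms @ 4 + 530.973ms (1)
9. 2654.867ms @ 5 + 530.973ms (1)
10. 3185.841ms @ 6 + 796.46ms (3/2)
11. 3982.301ms @ 15/2 + 265.487ms (1/2)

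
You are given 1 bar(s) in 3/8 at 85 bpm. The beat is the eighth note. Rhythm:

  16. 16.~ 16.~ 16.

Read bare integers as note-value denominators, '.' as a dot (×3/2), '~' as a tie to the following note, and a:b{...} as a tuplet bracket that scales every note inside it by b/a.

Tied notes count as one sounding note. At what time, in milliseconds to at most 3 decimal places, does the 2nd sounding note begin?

note 2 onset = 3/4b = 529.412ms

1. 0.0ms @ 0 + 529.412ms (3/4)
2. 529.412ms @ 3/4 + 1588.235ms (9/4)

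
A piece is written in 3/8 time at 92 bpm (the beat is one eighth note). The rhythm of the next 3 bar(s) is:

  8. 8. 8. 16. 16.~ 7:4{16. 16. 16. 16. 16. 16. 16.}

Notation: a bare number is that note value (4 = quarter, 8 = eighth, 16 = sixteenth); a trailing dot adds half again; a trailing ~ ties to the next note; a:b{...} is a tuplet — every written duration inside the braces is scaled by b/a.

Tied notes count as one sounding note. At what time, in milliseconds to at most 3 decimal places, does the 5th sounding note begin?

note 5 onset = 21/4b = 3423.913ms

1. 0.0ms @ 0 + 978.261ms (3/2)
2. 978.261ms @ 3/2 + 978.261ms (3/2)
3. 1956.522ms @ 3 + 978.261ms (3/2)
4. 2934.783ms @ 9/2 + 489.13ms (3/4)
5. 3423.913ms @ 21/4 + 768.634ms (33/28)
6. 4192.547ms @ 45/7 + 279.503ms (3/7)
7. 4472.05ms @ 48/7 + 279.503ms (3/7)
8. 4751.553ms @ 51/7 + 279.503ms (3/7)
9. 5031.056ms @ 54/7 + 279.503ms (3/7)
10. 5310.559ms @ 57/7 + 279.503ms (3/7)
11. 5590.062ms @ 60/7 + 279.503ms (3/7)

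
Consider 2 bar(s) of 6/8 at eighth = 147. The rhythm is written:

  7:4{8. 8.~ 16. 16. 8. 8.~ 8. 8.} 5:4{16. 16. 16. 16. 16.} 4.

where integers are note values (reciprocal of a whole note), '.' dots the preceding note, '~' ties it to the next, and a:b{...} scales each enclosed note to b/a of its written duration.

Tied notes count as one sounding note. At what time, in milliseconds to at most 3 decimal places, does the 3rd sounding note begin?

note 3 onset = 15/7b = 874.636ms

1. 0.0ms @ 0 + 349.854ms (6/7)
2. 349.854ms @ 6/7 + 524.781ms (9/7)
3. 874.636ms @ 15/7 + 174.927ms (3/7)
4. 1049.563ms @ 18/7 + 349.854ms (6/7)
5. 1399.417ms @ 24/7 + 699.708ms (12/7)
6. 2099.125ms @ 36/7 + 349.854ms (6/7)
7. 2448.98ms @ 6 + 244.898ms (3/5)
8. 2693.878ms @ 33/5 + 244.898ms (3/5)
9. 2938.776ms @ 36/5 + 244.898ms (3/5)
10. 3183.673ms @ 39/5 + 244.898ms (3/5)
11. 3428.571ms @ 42/5 + 244.898ms (3/5)
12. 3673.469ms @ 9 + 1224.49ms (3)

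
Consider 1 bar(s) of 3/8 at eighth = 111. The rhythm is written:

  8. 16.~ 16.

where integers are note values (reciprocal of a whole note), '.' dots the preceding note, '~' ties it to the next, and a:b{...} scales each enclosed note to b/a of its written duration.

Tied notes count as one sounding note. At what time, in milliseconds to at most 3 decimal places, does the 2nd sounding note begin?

note 2 onset = 3/2b = 810.811ms

1. 0.0ms @ 0 + 810.811ms (3/2)
2. 810.811ms @ 3/2 + 810.811ms (3/2)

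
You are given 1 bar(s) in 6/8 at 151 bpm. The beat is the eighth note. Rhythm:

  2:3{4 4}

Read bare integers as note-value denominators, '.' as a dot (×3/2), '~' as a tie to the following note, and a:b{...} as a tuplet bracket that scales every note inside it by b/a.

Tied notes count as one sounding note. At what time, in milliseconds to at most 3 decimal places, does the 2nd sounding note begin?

note 2 onset = 3b = 1192.053ms

1. 0.0ms @ 0 + 1192.053ms (3)
2. 1192.053ms @ 3 + 1192.053ms (3)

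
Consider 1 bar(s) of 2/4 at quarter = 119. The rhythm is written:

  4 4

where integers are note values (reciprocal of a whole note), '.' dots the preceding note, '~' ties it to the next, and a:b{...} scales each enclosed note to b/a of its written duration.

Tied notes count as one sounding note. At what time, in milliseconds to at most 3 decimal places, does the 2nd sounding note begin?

note 2 onset = 1b = 504.202ms

1. 0.0ms @ 0 + 504.202ms (1)
2. 504.202ms @ 1 + 504.202ms (1)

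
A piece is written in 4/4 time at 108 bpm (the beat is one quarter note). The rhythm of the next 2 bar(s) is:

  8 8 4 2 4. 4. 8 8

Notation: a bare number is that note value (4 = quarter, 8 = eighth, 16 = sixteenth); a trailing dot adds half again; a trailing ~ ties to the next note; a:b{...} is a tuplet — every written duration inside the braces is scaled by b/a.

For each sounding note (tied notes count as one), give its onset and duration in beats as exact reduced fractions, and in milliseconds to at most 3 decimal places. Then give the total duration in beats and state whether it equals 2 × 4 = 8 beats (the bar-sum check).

1) 0.0ms=0b +277.778ms=1/2b
2) 277.778ms=1/2b +277.778ms=1/2b
3) 555.556ms=1b +555.556ms=1b
4) 1111.111ms=2b +1111.111ms=2b
5) 2222.222ms=4b +833.333ms=3/2b
6) 3055.556ms=11/2b +833.333ms=3/2b
7) 3888.889ms=7b +277.778ms=1/2b
8) 4166.667ms=15/2b +277.778ms=1/2b
Σ=8b of 8 (108bpm 4/4) — PASS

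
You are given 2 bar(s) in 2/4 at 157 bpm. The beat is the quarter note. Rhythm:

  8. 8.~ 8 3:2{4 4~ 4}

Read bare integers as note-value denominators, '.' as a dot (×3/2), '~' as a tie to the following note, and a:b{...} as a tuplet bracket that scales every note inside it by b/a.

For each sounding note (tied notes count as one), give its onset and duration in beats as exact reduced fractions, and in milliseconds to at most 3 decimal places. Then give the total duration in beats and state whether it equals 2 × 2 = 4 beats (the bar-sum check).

1) 0.0ms=0b +286.624ms=3/4b
2) 286.624ms=3/4b +477.707ms=5/4b
3) 764.331ms=2b +254.777ms=2/3b
4) 1019.108ms=8/3b +509.554ms=4/3b
Σ=4b of 4 (157bpm 2/4) — PASS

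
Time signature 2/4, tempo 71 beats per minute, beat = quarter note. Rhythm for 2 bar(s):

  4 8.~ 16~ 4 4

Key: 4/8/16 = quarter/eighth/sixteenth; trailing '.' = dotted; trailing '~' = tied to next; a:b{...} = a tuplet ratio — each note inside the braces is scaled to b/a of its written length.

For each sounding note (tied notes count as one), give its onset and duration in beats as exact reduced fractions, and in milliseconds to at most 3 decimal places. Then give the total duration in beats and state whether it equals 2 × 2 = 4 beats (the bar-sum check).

1) 0.0ms=0b +845.07ms=1b
2) 845.07ms=1b +1690.141ms=2b
3) 2535.211ms=3b +845.07ms=1b
Σ=4b of 4 (71bpm 2/4) — PASS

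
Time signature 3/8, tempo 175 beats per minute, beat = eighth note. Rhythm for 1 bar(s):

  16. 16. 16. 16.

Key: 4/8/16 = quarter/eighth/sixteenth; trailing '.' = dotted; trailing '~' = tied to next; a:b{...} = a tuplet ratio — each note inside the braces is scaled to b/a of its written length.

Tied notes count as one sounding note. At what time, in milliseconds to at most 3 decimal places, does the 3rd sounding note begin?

note 3 onset = 3/2b = 514.286ms

1. 0.0ms @ 0 + 257.143ms (3/4)
2. 257.143ms @ 3/4 + 257.143ms (3/4)
3. 514.286ms @ 3/2 + 257.143ms (3/4)
4. 771.429ms @ 9/4 + 257.143ms (3/4)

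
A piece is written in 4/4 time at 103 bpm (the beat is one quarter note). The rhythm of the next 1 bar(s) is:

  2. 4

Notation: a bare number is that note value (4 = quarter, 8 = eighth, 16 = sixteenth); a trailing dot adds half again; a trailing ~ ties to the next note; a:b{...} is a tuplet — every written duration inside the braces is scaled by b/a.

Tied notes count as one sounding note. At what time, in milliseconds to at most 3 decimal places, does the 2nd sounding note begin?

note 2 onset = 3b = 1747.573ms

1. 0.0ms @ 0 + 1747.573ms (3)
2. 1747.573ms @ 3 + 582.524ms (1)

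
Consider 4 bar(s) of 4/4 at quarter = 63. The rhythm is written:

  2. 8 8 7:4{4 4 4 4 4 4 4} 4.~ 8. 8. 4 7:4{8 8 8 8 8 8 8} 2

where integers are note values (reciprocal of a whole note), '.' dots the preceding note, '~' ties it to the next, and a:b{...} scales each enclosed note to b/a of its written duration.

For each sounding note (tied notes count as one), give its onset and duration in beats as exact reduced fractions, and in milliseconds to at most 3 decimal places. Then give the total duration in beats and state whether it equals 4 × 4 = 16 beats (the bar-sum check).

1) 0.0ms=0b +2857.143ms=3b
2) 2857.143ms=3b +476.19ms=1/2b
3) 3333.333ms=7/2b +476.19ms=1/2b
4) 3809.524ms=4b +544.218ms=4/7b
5) 4353.741ms=32/7b +544.218ms=4/7b
6) 4897.959ms=36/7b +544.218ms=4/7b
7) 5442.177ms=40/7b +544.218ms=4/7b
8) 5986.395ms=44/7b +544.218ms=4/7b
9) 6530.612ms=48/7b +544.218ms=4/7b
10) 7074.83ms=52/7b +544.218ms=4/7b
11) 7619.048ms=8b +2142.857ms=9/4b
12) 9761.905ms=41/4b +714.286ms=3/4b
13) 10476.19ms=11b +952.381ms=1b
14) 11428.571ms=12b +272.109ms=2/7b
15) 11700.68ms=86/7b +272.109ms=2/7b
16) 11972.789ms=88/7b +272.109ms=2/7b
17) 12244.898ms=90/7b +272.109ms=2/7b
18) 12517.007ms=92/7b +272.109ms=2/7b
19) 12789.116ms=94/7b +272.109ms=2/7b
20) 13061.224ms=96/7b +272.109ms=2/7b
21) 13333.333ms=14b +1904.762ms=2b
Σ=16b of 16 (63bpm 4/4) — PASS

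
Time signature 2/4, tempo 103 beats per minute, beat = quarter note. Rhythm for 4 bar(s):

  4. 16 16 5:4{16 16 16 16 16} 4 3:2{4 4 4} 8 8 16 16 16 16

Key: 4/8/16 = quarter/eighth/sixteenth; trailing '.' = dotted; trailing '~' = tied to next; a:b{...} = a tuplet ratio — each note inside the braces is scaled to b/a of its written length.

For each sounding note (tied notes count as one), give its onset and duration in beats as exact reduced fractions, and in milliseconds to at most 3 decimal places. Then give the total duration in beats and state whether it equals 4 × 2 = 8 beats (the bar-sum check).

1) 0.0ms=0b +873.786ms=3/2b
2) 873.786ms=3/2b +145.631ms=1/4b
3) 1019.417ms=7/4b +145.631ms=1/4b
4) 1165.049ms=2b +116.505ms=1/5b
5) 1281.553ms=11/5b +116.505ms=1/5b
6) 1398.058ms=12/5b +116.505ms=1/5b
7) 1514.563ms=13/5b +116.505ms=1/5b
8) 1631.068ms=14/5b +116.505ms=1/5b
9) 1747.573ms=3b +582.524ms=1b
10) 2330.097ms=4b +388.35ms=2/3b
11) 2718.447ms=14/3b +388.35ms=2/3b
12) 3106.796ms=16/3b +388.35ms=2/3b
13) 3495.146ms=6b +291.262ms=1/2b
14) 3786.408ms=13/2b +291.262ms=1/2b
15) 4077.67ms=7b +145.631ms=1/4b
16) 4223.301ms=29/4b +145.631ms=1/4b
17) 4368.932ms=15/2b +145.631ms=1/4b
18) 4514.563ms=31/4b +145.631ms=1/4b
Σ=8b of 8 (103bpm 2/4) — PASS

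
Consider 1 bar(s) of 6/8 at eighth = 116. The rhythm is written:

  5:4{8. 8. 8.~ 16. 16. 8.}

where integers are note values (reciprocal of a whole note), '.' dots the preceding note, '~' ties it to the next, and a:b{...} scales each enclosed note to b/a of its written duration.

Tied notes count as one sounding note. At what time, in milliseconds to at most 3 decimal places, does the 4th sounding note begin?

note 4 onset = 21/5b = 2172.414ms

1. 0.0ms @ 0 + 620.69ms (6/5)
2. 620.69ms @ 6/5 + 620.69ms (6/5)
3. 1241.379ms @ 12/5 + 931.034ms (9/5)
4. 2172.414ms @ 21/5 + 310.345ms (3/5)
5. 2482.759ms @ 24/5 + 620.69ms (6/5)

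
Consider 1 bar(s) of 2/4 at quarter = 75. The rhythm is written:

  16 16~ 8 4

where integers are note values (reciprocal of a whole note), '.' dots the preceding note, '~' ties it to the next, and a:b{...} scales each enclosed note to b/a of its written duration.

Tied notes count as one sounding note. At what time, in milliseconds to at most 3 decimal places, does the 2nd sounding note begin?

note 2 onset = 1/4b = 200.0ms

1. 0.0ms @ 0 + 200.0ms (1/4)
2. 200.0ms @ 1/4 + 600.0ms (3/4)
3. 800.0ms @ 1 + 800.0ms (1)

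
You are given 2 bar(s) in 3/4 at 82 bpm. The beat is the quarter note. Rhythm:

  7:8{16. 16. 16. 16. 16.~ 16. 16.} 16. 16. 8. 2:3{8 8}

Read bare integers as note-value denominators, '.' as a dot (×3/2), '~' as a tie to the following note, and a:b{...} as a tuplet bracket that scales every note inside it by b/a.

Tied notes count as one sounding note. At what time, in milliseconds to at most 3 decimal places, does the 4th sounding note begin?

1. 0.0ms @ 0 + 313.589ms (3/7)
2. 313.589ms @ 3/7 + 313.589ms (3/7)
3. 627.178ms @ 6/7 + 313.589ms (3/7)
4. 940.767ms @ 9/7 + 313.589ms (3/7)
5. 1254.355ms @ 12/7 + 627.178ms (6/7)
6. 1881.533ms @ 18/7 + 313.589ms (3/7)
7. 2195.122ms @ 3 + 274.39ms (3/8)
8. 2469.512ms @ 27/8 + 274.39ms (3/8)
9. 2743.902ms @ 15/4 + 548.78ms (3/4)
10. 3292.683ms @ 9/2 + 548.78ms (3/4)
11. 3841.463ms @ 21/4 + 548.78ms (3/4)

note 4 onset = 9/7b = 940.767ms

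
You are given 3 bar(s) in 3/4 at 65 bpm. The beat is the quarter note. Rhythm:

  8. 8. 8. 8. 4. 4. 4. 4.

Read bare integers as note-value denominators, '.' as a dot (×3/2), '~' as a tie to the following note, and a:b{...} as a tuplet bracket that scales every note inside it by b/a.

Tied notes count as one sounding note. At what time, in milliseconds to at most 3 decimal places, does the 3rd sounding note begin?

1. 0.0ms @ 0 + 692.308ms (3/4)
2. 692.308ms @ 3/4 + 692.308ms (3/4)
3. 1384.615ms @ 3/2 + 692.308ms (3/4)
4. 2076.923ms @ 9/4 + 692.308ms (3/4)
5. 2769.231ms @ 3 + 1384.615ms (3/2)
6. 4153.846ms @ 9/2 + 1384.615ms (3/2)
7. 5538.462ms @ 6 + 1384.615ms (3/2)
8. 6923.077ms @ 15/2 + 1384.615ms (3/2)

note 3 onset = 3/2b = 1384.615ms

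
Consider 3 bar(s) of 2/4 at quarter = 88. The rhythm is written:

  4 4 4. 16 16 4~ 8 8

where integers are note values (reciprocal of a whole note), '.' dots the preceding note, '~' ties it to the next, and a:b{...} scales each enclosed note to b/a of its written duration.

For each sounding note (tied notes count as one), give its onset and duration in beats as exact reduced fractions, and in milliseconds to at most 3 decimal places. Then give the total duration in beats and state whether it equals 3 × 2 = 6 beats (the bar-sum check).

1) 0.0ms=0b +681.818ms=1b
2) 681.818ms=1b +681.818ms=1b
3) 1363.636ms=2b +1022.727ms=3/2b
4) 2386.364ms=7/2b +170.455ms=1/4b
5) 2556.818ms=15/4b +170.455ms=1/4b
6) 2727.273ms=4b +1022.727ms=3/2b
7) 3750.0ms=11/2b +340.909ms=1/2b
Σ=6b of 6 (88bpm 2/4) — PASS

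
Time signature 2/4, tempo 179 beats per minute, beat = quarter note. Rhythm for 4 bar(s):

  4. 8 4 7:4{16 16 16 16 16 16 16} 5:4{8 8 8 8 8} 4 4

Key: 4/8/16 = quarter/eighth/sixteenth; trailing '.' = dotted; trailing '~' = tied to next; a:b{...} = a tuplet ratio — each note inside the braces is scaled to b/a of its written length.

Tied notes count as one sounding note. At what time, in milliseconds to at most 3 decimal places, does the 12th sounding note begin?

1. 0.0ms @ 0 + 502.793ms (3/2)
2. 502.793ms @ 3/2 + 167.598ms (1/2)
3. 670.391ms @ 2 + 335.196ms (1)
4. 1005.587ms @ 3 + 47.885ms (1/7)
5. 1053.472ms @ 22/7 + 47.885ms (1/7)
6. 1101.357ms @ 23/7 + 47.885ms (1/7)
7. 1149.242ms @ 24/7 + 47.885ms (1/7)
8. 1197.127ms @ 25/7 + 47.885ms (1/7)
9. 1245.012ms @ 26/7 + 47.885ms (1/7)
10. 1292.897ms @ 27/7 + 47.885ms (1/7)
11. 1340.782ms @ 4 + 134.078ms (2/5)
12. 1474.86ms @ 22/5 + 134.078ms (2/5)
13. 1608.939ms @ 24/5 + 134.078ms (2/5)
14. 1743.017ms @ 26/5 + 134.078ms (2/5)
15. 1877.095ms @ 28/5 + 134.078ms (2/5)
16. 2011.173ms @ 6 + 335.196ms (1)
17. 2346.369ms @ 7 + 335.196ms (1)

note 12 onset = 22/5b = 1474.86ms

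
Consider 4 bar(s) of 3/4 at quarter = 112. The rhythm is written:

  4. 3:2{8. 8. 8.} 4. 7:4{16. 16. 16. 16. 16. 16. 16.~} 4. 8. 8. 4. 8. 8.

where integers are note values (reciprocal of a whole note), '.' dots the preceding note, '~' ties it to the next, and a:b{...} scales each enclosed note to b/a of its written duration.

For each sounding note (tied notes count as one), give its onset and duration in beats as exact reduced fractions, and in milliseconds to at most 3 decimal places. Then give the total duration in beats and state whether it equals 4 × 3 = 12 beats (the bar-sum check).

1) 0.0ms=0b +803.571ms=3/2b
2) 803.571ms=3/2b +267.857ms=1/2b
3) 1071.429ms=2b +267.857ms=1/2b
4) 1339.286ms=5/2b +267.857ms=1/2b
5) 1607.143ms=3b +803.571ms=3/2b
6) 2410.714ms=9/2b +114.796ms=3/14b
7) 2525.51ms=33/7b +114.796ms=3/14b
8) 2640.306ms=69/14b +114.796ms=3/14b
9) 2755.102ms=36/7b +114.796ms=3/14b
10) 2869.898ms=75/14b +114.796ms=3/14b
11) 2984.694ms=39/7b +114.796ms=3/14b
12) 3099.49ms=81/14b +918.367ms=12/7b
13) 4017.857ms=15/2b +401.786ms=3/4b
14) 4419.643ms=33/4b +401.786ms=3/4b
15) 4821.429ms=9b +803.571ms=3/2b
16) 5625.0ms=21/2b +401.786ms=3/4b
17) 6026.786ms=45/4b +401.786ms=3/4b
Σ=12b of 12 (112bpm 3/4) — PASS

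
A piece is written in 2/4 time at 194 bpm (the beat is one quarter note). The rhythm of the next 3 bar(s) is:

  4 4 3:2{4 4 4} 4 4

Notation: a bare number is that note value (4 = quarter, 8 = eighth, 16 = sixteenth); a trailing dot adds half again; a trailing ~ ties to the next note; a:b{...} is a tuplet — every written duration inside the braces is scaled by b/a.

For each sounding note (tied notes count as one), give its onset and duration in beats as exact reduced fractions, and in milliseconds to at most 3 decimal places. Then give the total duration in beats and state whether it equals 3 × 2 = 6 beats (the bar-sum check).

1) 0.0ms=0b +309.278ms=1b
2) 309.278ms=1b +309.278ms=1b
3) 618.557ms=2b +206.186ms=2/3b
4) 824.742ms=8/3b +206.186ms=2/3b
5) 1030.928ms=10/3b +206.186ms=2/3b
6) 1237.113ms=4b +309.278ms=1b
7) 1546.392ms=5b +309.278ms=1b
Σ=6b of 6 (194bpm 2/4) — PASS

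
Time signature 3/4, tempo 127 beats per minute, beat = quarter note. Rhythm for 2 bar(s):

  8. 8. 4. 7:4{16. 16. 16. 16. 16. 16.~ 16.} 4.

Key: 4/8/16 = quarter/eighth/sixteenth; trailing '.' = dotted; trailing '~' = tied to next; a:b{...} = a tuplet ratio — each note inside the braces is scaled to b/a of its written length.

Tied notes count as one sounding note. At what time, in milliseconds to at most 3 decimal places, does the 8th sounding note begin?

1. 0.0ms @ 0 + 354.331ms (3/4)
2. 354.331ms @ 3/4 + 354.331ms (3/4)
3. 708.661ms @ 3/2 + 708.661ms (3/2)
4. 1417.323ms @ 3 + 101.237ms (3/14)
5. 1518.56ms @ 45/14 + 101.237ms (3/14)
6. 1619.798ms @ 24/7 + 101.237ms (3/14)
7. 1721.035ms @ 51/14 + 101.237ms (3/14)
8. 1822.272ms @ 27/7 + 101.237ms (3/14)
9. 1923.51ms @ 57/14 + 202.475ms (3/7)
10. 2125.984ms @ 9/2 + 708.661ms (3/2)

note 8 onset = 27/7b = 1822.272ms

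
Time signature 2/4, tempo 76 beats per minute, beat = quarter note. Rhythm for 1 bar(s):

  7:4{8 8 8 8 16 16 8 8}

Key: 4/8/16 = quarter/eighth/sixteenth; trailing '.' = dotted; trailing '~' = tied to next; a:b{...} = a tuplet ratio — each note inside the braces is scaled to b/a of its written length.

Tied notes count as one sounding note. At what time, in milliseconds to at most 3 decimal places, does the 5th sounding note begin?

note 5 onset = 8/7b = 902.256ms

1. 0.0ms @ 0 + 225.564ms (2/7)
2. 225.564ms @ 2/7 + 225.564ms (2/7)
3. 451.128ms @ 4/7 + 225.564ms (2/7)
4. 676.692ms @ 6/7 + 225.564ms (2/7)
5. 902.256ms @ 8/7 + 112.782ms (1/7)
6. 1015.038ms @ 9/7 + 112.782ms (1/7)
7. 1127.82ms @ 10/7 + 225.564ms (2/7)
8. 1353.383ms @ 12/7 + 225.564ms (2/7)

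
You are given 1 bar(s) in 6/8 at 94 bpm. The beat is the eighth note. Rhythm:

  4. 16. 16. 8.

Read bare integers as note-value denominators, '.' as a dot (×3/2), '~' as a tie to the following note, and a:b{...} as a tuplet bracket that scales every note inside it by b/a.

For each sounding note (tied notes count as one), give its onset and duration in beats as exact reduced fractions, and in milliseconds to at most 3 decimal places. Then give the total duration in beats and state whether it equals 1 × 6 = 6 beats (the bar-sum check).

1) 0.0ms=0b +1914.894ms=3b
2) 1914.894ms=3b +478.723ms=3/4b
3) 2393.617ms=15/4b +478.723ms=3/4b
4) 2872.34ms=9/2b +957.447ms=3/2b
Σ=6b of 6 (94bpm 6/8) — PASS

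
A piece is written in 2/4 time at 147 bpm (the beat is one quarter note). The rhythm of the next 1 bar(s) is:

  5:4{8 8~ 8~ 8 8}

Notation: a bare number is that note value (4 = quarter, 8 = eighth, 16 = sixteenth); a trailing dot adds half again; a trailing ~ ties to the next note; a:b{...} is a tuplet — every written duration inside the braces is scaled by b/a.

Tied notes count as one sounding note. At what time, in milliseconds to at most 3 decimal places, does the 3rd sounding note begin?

1. 0.0ms @ 0 + 163.265ms (2/5)
2. 163.265ms @ 2/5 + 489.796ms (6/5)
3. 653.061ms @ 8/5 + 163.265ms (2/5)

note 3 onset = 8/5b = 653.061ms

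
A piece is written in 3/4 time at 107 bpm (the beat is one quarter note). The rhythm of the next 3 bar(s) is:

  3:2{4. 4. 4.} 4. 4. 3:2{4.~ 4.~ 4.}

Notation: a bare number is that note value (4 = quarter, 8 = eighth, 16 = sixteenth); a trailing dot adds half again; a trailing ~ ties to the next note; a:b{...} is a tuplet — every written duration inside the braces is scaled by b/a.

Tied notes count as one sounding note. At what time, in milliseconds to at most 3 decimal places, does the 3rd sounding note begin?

note 3 onset = 2b = 1121.495ms

1. 0.0ms @ 0 + 560.748ms (1)
2. 560.748ms @ 1 + 560.748ms (1)
3. 1121.495ms @ 2 + 560.748ms (1)
4. 1682.243ms @ 3 + 841.121ms (3/2)
5. 2523.364ms @ 9/2 + 841.121ms (3/2)
6. 3364.486ms @ 6 + 1682.243ms (3)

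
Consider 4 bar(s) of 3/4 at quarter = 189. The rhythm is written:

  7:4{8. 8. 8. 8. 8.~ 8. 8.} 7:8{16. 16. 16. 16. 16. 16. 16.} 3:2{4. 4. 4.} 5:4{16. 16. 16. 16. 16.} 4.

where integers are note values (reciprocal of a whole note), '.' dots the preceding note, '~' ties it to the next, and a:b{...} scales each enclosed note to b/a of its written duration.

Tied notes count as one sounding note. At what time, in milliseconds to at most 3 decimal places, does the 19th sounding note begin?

1. 0.0ms @ 0 + 136.054ms (3/7)
2. 136.054ms @ 3/7 + 136.054ms (3/7)
3. 272.109ms @ 6/7 + 136.054ms (3/7)
4. 408.163ms @ 9/7 + 136.054ms (3/7)
5. 544.218ms @ 12/7 + 272.109ms (6/7)
6. 816.327ms @ 18/7 + 136.054ms (3/7)
7. 952.381ms @ 3 + 136.054ms (3/7)
8. 1088.435ms @ 24/7 + 136.054ms (3/7)
9. 1224.49ms @ 27/7 + 136.054ms (3/7)
10. 1360.544ms @ 30/7 + 136.054ms (3/7)
11. 1496.599ms @ 33/7 + 136.054ms (3/7)
12. 1632.653ms @ 36/7 + 136.054ms (3/7)
13. 1768.707ms @ 39/7 + 136.054ms (3/7)
14. 1904.762ms @ 6 + 317.46ms (1)
15. 2222.222ms @ 7 + 317.46ms (1)
16. 2539.683ms @ 8 + 317.46ms (1)
17. 2857.143ms @ 9 + 95.238ms (3/10)
18. 2952.381ms @ 93/10 + 95.238ms (3/10)
19. 3047.619ms @ 48/5 + 95.238ms (3/10)
20. 3142.857ms @ 99/10 + 95.238ms (3/10)
21. 3238.095ms @ 51/5 + 95.238ms (3/10)
22. 3333.333ms @ 21/2 + 476.19ms (3/2)

note 19 onset = 48/5b = 3047.619ms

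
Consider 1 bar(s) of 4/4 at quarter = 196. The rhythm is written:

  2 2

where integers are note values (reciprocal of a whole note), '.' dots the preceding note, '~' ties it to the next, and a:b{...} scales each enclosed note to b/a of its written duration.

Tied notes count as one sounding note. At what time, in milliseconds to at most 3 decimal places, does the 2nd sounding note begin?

note 2 onset = 2b = 612.245ms

1. 0.0ms @ 0 + 612.245ms (2)
2. 612.245ms @ 2 + 612.245ms (2)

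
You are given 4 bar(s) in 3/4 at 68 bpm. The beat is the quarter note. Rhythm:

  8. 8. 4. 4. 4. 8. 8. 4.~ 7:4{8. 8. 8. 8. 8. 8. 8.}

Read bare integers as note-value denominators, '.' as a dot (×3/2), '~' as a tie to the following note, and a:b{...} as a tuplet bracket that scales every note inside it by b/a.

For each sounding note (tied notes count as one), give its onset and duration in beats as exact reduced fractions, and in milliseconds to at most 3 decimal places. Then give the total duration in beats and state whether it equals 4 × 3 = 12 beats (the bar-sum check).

1) 0.0ms=0b +661.765ms=3/4b
2) 661.765ms=3/4b +661.765ms=3/4b
3) 1323.529ms=3/2b +1323.529ms=3/2b
4) 2647.059ms=3b +1323.529ms=3/2b
5) 3970.588ms=9/2b +1323.529ms=3/2b
6) 5294.118ms=6b +661.765ms=3/4b
7) 5955.882ms=27/4b +661.765ms=3/4b
8) 6617.647ms=15/2b +1701.681ms=27/14b
9) 8319.328ms=66/7b +378.151ms=3/7b
10) 8697.479ms=69/7b +378.151ms=3/7b
11) 9075.63ms=72/7b +378.151ms=3/7b
12) 9453.782ms=75/7b +378.151ms=3/7b
13) 9831.933ms=78/7b +378.151ms=3/7b
14) 10210.084ms=81/7b +378.151ms=3/7b
Σ=12b of 12 (68bpm 3/4) — PASS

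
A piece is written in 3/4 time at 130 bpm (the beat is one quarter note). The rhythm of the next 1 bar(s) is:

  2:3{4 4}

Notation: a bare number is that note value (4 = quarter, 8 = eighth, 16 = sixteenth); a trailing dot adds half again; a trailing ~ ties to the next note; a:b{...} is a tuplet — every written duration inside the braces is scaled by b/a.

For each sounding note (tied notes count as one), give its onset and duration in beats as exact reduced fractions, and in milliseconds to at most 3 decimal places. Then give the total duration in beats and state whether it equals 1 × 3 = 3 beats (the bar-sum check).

1) 0.0ms=0b +692.308ms=3/2b
2) 692.308ms=3/2b +692.308ms=3/2b
Σ=3b of 3 (130bpm 3/4) — PASS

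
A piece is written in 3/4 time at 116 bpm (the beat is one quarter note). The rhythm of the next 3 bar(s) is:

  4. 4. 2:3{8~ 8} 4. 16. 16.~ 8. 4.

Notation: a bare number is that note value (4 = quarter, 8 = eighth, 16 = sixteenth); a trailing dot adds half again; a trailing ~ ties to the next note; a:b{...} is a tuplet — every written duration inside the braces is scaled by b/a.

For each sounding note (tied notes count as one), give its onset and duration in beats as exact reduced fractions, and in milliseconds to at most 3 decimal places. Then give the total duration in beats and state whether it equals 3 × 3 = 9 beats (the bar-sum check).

1) 0.0ms=0b +775.862ms=3/2b
2) 775.862ms=3/2b +775.862ms=3/2b
3) 1551.724ms=3b +775.862ms=3/2b
4) 2327.586ms=9/2b +775.862ms=3/2b
5) 3103.448ms=6b +193.966ms=3/8b
6) 3297.414ms=51/8b +581.897ms=9/8b
7) 3879.31ms=15/2b +775.862ms=3/2b
Σ=9b of 9 (116bpm 3/4) — PASS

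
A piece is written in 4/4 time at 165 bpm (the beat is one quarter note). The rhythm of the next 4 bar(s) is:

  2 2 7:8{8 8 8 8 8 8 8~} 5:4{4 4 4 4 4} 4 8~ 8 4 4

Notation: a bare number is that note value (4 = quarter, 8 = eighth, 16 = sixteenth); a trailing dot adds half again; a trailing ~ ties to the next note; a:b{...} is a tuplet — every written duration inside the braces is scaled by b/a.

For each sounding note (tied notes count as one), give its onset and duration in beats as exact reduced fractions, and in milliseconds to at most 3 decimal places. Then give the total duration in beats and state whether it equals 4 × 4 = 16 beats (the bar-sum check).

1) 0.0ms=0b +727.273ms=2b
2) 727.273ms=2b +727.273ms=2b
3) 1454.545ms=4b +207.792ms=4/7b
4) 1662.338ms=32/7b +207.792ms=4/7b
5) 1870.13ms=36/7b +207.792ms=4/7b
6) 2077.922ms=40/7b +207.792ms=4/7b
7) 2285.714ms=44/7b +207.792ms=4/7b
8) 2493.506ms=48/7b +207.792ms=4/7b
9) 2701.299ms=52/7b +498.701ms=48/35b
10) 3200.0ms=44/5b +290.909ms=4/5b
11) 3490.909ms=48/5b +290.909ms=4/5b
12) 3781.818ms=52/5b +290.909ms=4/5b
13) 4072.727ms=56/5b +290.909ms=4/5b
14) 4363.636ms=12b +363.636ms=1b
15) 4727.273ms=13b +363.636ms=1b
16) 5090.909ms=14b +363.636ms=1b
17) 5454.545ms=15b +363.636ms=1b
Σ=16b of 16 (165bpm 4/4) — PASS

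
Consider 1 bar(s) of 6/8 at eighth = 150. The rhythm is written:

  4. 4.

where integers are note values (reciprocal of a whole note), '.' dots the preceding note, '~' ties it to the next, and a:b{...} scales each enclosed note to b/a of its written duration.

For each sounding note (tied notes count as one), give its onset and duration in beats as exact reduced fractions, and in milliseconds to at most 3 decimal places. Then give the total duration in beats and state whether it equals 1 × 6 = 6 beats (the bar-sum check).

1) 0.0ms=0b +1200.0ms=3b
2) 1200.0ms=3b +1200.0ms=3b
Σ=6b of 6 (150bpm 6/8) — PASS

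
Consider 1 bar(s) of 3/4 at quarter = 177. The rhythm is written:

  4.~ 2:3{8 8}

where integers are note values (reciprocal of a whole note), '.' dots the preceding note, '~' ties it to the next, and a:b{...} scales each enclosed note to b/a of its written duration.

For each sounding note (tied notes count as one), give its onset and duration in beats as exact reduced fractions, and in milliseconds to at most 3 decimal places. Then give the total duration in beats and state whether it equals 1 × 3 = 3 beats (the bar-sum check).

1) 0.0ms=0b +762.712ms=9/4b
2) 762.712ms=9/4b +254.237ms=3/4b
Σ=3b of 3 (177bpm 3/4) — PASS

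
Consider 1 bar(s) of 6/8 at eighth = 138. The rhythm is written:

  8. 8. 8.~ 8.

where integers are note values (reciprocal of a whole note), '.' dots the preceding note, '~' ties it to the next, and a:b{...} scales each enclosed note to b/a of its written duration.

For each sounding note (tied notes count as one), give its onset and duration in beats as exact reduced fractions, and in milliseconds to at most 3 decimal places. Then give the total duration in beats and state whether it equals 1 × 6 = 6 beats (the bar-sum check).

1) 0.0ms=0b +652.174ms=3/2b
2) 652.174ms=3/2b +652.174ms=3/2b
3) 1304.348ms=3b +1304.348ms=3b
Σ=6b of 6 (138bpm 6/8) — PASS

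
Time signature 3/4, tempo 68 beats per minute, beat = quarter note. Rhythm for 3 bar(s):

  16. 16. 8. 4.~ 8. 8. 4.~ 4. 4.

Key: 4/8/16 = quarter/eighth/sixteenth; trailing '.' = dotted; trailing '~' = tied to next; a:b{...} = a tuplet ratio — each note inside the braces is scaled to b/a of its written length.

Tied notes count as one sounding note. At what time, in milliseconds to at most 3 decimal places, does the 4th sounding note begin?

note 4 onset = 3/2b = 1323.529ms

1. 0.0ms @ 0 + 330.882ms (3/8)
2. 330.882ms @ 3/8 + 330.882ms (3/8)
3. 661.765ms @ 3/4 + 661.765ms (3/4)
4. 1323.529ms @ 3/2 + 1985.294ms (9/4)
5. 3308.824ms @ 15/4 + 661.765ms (3/4)
6. 3970.588ms @ 9/2 + 2647.059ms (3)
7. 6617.647ms @ 15/2 + 1323.529ms (3/2)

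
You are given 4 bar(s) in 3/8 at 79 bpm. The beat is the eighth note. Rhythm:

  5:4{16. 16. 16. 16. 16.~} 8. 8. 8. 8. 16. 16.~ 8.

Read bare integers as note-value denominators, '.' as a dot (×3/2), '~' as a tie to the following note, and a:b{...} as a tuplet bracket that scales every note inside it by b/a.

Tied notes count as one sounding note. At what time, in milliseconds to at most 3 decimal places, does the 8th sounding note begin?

1. 0.0ms @ 0 + 455.696ms (3/5)
2. 455.696ms @ 3/5 + 455.696ms (3/5)
3. 911.392ms @ 6/5 + 455.696ms (3/5)
4. 1367.089ms @ 9/5 + 455.696ms (3/5)
5. 1822.785ms @ 12/5 + 1594.937ms (21/10)
6. 3417.722ms @ 9/2 + 1139.241ms (3/2)
7. 4556.962ms @ 6 + 1139.241ms (3/2)
8. 5696.203ms @ 15/2 + 1139.241ms (3/2)
9. 6835.443ms @ 9 + 569.62ms (3/4)
10. 7405.063ms @ 39/4 + 1708.861ms (9/4)

note 8 onset = 15/2b = 5696.203ms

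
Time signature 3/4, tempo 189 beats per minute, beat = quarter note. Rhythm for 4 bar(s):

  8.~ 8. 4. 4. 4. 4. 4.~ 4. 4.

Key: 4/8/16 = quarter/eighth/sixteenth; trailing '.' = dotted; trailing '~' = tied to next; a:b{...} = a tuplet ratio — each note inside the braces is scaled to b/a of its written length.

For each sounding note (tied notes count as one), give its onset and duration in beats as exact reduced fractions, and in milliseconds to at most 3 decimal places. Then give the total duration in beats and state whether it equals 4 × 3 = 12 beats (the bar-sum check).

1) 0.0ms=0b +476.19ms=3/2b
2) 476.19ms=3/2b +476.19ms=3/2b
3) 952.381ms=3b +476.19ms=3/2b
4) 1428.571ms=9/2b +476.19ms=3/2b
5) 1904.762ms=6b +476.19ms=3/2b
6) 2380.952ms=15/2b +952.381ms=3b
7) 3333.333ms=21/2b +476.19ms=3/2b
Σ=12b of 12 (189bpm 3/4) — PASS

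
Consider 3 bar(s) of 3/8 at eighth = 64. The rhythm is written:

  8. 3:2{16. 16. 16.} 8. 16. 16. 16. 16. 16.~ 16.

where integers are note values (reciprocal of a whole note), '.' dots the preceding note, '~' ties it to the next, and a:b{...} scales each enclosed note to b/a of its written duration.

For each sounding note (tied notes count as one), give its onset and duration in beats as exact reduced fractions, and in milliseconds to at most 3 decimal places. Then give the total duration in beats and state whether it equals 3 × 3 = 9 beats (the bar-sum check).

1) 0.0ms=0b +1406.25ms=3/2b
2) 1406.25ms=3/2b +468.75ms=1/2b
3) 1875.0ms=2b +468.75ms=1/2b
4) 2343.75ms=5/2b +468.75ms=1/2b
5) 2812.5ms=3b +1406.25ms=3/2b
6) 4218.75ms=9/2b +703.125ms=3/4b
7) 4921.875ms=21/4b +703.125ms=3/4b
8) 5625.0ms=6b +703.125ms=3/4b
9) 6328.125ms=27/4b +703.125ms=3/4b
10) 7031.25ms=15/2b +1406.25ms=3/2b
Σ=9b of 9 (64bpm 3/8) — PASS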